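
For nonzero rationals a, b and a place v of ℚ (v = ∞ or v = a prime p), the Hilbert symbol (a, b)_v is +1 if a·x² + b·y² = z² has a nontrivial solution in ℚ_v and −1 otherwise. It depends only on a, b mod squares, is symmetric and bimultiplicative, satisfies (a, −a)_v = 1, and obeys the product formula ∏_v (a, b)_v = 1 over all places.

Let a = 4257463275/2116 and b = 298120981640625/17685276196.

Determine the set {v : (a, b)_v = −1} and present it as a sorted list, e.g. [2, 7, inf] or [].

Mod squares: a ≡ 2102451, b ≡ 700817. Check v ∈ {∞, 2, 3, 5, 7, 11, 13, 23, 31, 37, 47, 59}.
v=∞: 2102451 > 0 and 700817 > 0  ⇒  (a,b)_∞ = +1.
v=47: a=47^1·(≡3), b=47^1·(≡17) mod 47; (3|47)=+1, (17|47)=+1; (−1)^{1·1·23}·(+1)^1·(+1)^1 = -1.
v=13: a=13^1·(≡7), b=13^1·(≡2) mod 13; (7|13)=-1, (2|13)=-1; (−1)^{1·1·6}·(-1)^1·(-1)^1 = +1.
v=23: a=23^-2·(≡11), b=23^-2·(≡21) mod 23; (11|23)=-1, (21|23)=-1; (−1)^{-2·-2·11}·(-1)^-2·(-1)^-2 = +1.
v=2: v_2(a)=-2, v_2(b)=-2; units ≡ 3, 1 (mod 8); ε·ε+αω+βω = 1·0+-2·0+-2·1 ≡ 0  ⇒  (a,b)_2 = +1.
v=59: a=59^0·(≡48), b=59^-2·(≡27) mod 59; (48|59)=+1, (27|59)=+1; (−1)^{0·-2·29}·(+1)^-2·(+1)^0 = +1.
v=31: a=31^1·(≡30), b=31^1·(≡19) mod 31; (30|31)=-1, (19|31)=+1; (−1)^{1·1·15}·(-1)^1·(+1)^1 = +1.
v=37: a=37^1·(≡34), b=37^1·(≡25) mod 37; (34|37)=+1, (25|37)=+1; (−1)^{1·1·18}·(+1)^1·(+1)^1 = +1.
v=5: a=5^2·(≡1), b=5^8·(≡3) mod 5; (1|5)=+1, (3|5)=-1; (−1)^{2·8·2}·(+1)^8·(-1)^2 = +1.
v=7: a=7^0·(≡1), b=7^-4·(≡6) mod 7; (1|7)=+1, (6|7)=-1; (−1)^{0·-4·3}·(+1)^-4·(-1)^0 = +1.
v=3: a=3^5·(≡2), b=3^2·(≡2) mod 3; (2|3)=-1, (2|3)=-1; (−1)^{5·2·1}·(-1)^2·(-1)^5 = -1.
v=11: a=11^0·(≡8), b=11^2·(≡2) mod 11; (8|11)=-1, (2|11)=-1; (−1)^{0·2·5}·(-1)^2·(-1)^0 = +1.
Ram(2102451, 700817) = {3, 47}; no ℚ_3-point on the conic.

[3, 47]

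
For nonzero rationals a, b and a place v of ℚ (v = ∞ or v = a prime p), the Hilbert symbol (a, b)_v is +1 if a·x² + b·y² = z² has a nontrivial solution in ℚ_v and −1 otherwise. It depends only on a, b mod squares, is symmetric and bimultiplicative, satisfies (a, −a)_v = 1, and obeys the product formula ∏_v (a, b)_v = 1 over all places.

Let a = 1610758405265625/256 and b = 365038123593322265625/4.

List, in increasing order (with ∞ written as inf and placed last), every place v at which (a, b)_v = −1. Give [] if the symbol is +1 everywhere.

[5, 11, 37, 43]

(a, b) ≡ (473, 87505) mod (ℚ^×)²; places V = {2, 3, 5, 7, 11, 19, 37, 43, ∞}.
(a,b)_5: α=6, u≡2; β=9, v≡4 (mod 5); (2|5)=-1, (4|5)=+1; sign (−1)^0·-1^9·+1^6 = -1.
(a,b)_43: α=1, u≡38; β=1, v≡16 (mod 43); (38|43)=+1, (16|43)=+1; sign (−1)^1·+1^1·+1^1 = -1.
(a,b)_3: α=2, u≡2; β=2, v≡1 (mod 3); (2|3)=-1, (1|3)=+1; sign (−1)^0·-1^2·+1^2 = +1.
(a,b)_11: α=1, u≡2; β=1, v≡10 (mod 11); (2|11)=-1, (10|11)=-1; sign (−1)^1·-1^1·-1^1 = -1.
(a,b)_∞: sgn(473)=+, sgn(87505)=+, so +1.
(a,b)_2: α=-8, β=-2; u≡1, v≡1 (mod 8); ε(u)ε(v)=0·0, αω(v)=-8·0, βω(u)=-2·0; sum ≡ 0  ⇒  +1.
(a,b)_19: α=2, u≡17; β=2, v≡3 (mod 19); (17|19)=+1, (3|19)=-1; sign (−1)^0·+1^2·-1^2 = +1.
(a,b)_7: α=2, u≡4; β=4, v≡6 (mod 7); (4|7)=+1, (6|7)=-1; sign (−1)^0·+1^4·-1^2 = +1.
(a,b)_37: α=2, u≡15; β=3, v≡34 (mod 37); (15|37)=-1, (34|37)=+1; sign (−1)^0·-1^3·+1^2 = -1.
(473, 87505 / ℚ) ramifies at {5, 11, 37, 43}: a division algebra.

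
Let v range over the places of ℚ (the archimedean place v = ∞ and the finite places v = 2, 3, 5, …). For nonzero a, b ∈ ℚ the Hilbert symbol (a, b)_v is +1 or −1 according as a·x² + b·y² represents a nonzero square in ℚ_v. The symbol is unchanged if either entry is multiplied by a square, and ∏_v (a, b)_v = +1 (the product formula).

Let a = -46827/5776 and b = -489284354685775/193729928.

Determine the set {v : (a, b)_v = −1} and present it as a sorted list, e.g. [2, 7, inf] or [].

[2, inf]

(a, b) ≡ (-43, -782) mod (ℚ^×)²; places V = {2, 3, 5, 7, 11, 17, 19, 23, 37, 43, ∞}.
(a,b)_∞: sgn(-43)=−, sgn(-782)=−, so -1.
(a,b)_3: α=2, u≡2; β=0, v≡1 (mod 3); (2|3)=-1, (1|3)=+1; sign (−1)^0·-1^0·+1^2 = +1.
(a,b)_43: α=1, u≡42; β=4, v≡1 (mod 43); (42|43)=-1, (1|43)=+1; sign (−1)^0·-1^4·+1^1 = +1.
(a,b)_23: α=0, u≡8; β=1, v≡4 (mod 23); (8|23)=+1, (4|23)=+1; sign (−1)^0·+1^1·+1^0 = +1.
(a,b)_17: α=0, u≡15; β=1, v≡11 (mod 17); (15|17)=+1, (11|17)=-1; sign (−1)^0·+1^1·-1^0 = +1.
(a,b)_2: α=-4, β=-3; u≡5, v≡1 (mod 8); ε(u)ε(v)=0·0, αω(v)=-4·0, βω(u)=-3·1; sum ≡ 1  ⇒  -1.
(a,b)_37: α=0, u≡13; β=-2, v≡14 (mod 37); (13|37)=-1, (14|37)=-1; sign (−1)^0·-1^-2·-1^0 = +1.
(a,b)_11: α=2, u≡9; β=4, v≡10 (mod 11); (9|11)=+1, (10|11)=-1; sign (−1)^0·+1^4·-1^2 = +1.
(a,b)_19: α=-2, u≡10; β=-2, v≡7 (mod 19); (10|19)=-1, (7|19)=+1; sign (−1)^0·-1^-2·+1^-2 = +1.
(a,b)_5: α=0, u≡3; β=2, v≡3 (mod 5); (3|5)=-1, (3|5)=-1; sign (−1)^0·-1^2·-1^0 = +1.
(a,b)_7: α=0, u≡3; β=-2, v≡1 (mod 7); (3|7)=-1, (1|7)=+1; sign (−1)^0·-1^-2·+1^0 = +1.
(-43, -782 / ℚ) ramifies at {2, ∞}: a division algebra.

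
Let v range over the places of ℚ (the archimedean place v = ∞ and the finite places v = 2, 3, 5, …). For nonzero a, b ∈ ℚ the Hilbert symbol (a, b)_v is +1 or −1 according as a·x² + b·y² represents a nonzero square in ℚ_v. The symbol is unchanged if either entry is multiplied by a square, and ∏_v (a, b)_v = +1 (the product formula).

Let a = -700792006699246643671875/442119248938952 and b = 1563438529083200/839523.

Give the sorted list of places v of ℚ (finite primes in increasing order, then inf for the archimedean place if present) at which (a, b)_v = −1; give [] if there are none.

Mod squares: a ≡ -3990, b ≡ 231. Check v ∈ {∞, 2, 3, 5, 7, 11, 13, 19, 23, 47}.
v=7: a=7^5·(≡1), b=7^5·(≡3) mod 7; (1|7)=+1, (3|7)=-1; (−1)^{5·5·3}·(+1)^5·(-1)^5 = +1.
v=11: a=11^10·(≡5), b=11^5·(≡7) mod 11; (5|11)=+1, (7|11)=-1; (−1)^{10·5·5}·(+1)^5·(-1)^10 = +1.
v=23: a=23^-6·(≡9), b=23^-4·(≡13) mod 23; (9|23)=+1, (13|23)=+1; (−1)^{-6·-4·11}·(+1)^-4·(+1)^-6 = +1.
v=47: a=47^-2·(≡35), b=47^0·(≡35) mod 47; (35|47)=-1, (35|47)=-1; (−1)^{-2·0·23}·(-1)^0·(-1)^-2 = +1.
v=13: a=13^-2·(≡1), b=13^0·(≡9) mod 13; (1|13)=+1, (9|13)=+1; (−1)^{-2·0·6}·(+1)^0·(+1)^-2 = +1.
v=2: v_2(a)=-3, v_2(b)=6; units ≡ 5, 7 (mod 8); ε·ε+αω+βω = 0·1+-3·0+6·1 ≡ 0  ⇒  (a,b)_2 = +1.
v=19: a=19^3·(≡18), b=19^2·(≡10) mod 19; (18|19)=-1, (10|19)=-1; (−1)^{3·2·9}·(-1)^2·(-1)^3 = -1.
v=3: a=3^1·(≡2), b=3^-1·(≡2) mod 3; (2|3)=-1, (2|3)=-1; (−1)^{1·-1·1}·(-1)^-1·(-1)^1 = -1.
v=∞: -3990 < 0 and 231 > 0  ⇒  (a,b)_∞ = +1.
v=5: a=5^7·(≡3), b=5^2·(≡1) mod 5; (3|5)=-1, (1|5)=+1; (−1)^{7·2·2}·(-1)^2·(+1)^7 = +1.
Ram(-3990, 231) = {3, 19}; no ℚ_3-point on the conic.

[3, 19]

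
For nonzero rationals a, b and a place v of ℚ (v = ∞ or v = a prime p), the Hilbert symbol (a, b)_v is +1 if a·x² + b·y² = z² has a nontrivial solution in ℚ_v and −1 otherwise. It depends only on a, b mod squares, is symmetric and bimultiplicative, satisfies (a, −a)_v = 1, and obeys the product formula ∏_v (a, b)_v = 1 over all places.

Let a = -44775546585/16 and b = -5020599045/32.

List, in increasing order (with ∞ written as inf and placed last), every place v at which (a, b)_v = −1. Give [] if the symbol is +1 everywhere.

(a, b) ≡ (-4785, -4182090) mod (ℚ^×)²; places V = {2, 3, 5, 7, 11, 19, 23, 29, ∞}.
(a,b)_23: α=2, u≡20; β=1, v≡4 (mod 23); (20|23)=-1, (4|23)=+1; sign (−1)^0·-1^1·+1^2 = -1.
(a,b)_3: α=1, u≡1; β=1, v≡1 (mod 3); (1|3)=+1, (1|3)=+1; sign (−1)^1·+1^1·+1^1 = -1.
(a,b)_2: α=-4, β=-5; u≡7, v≡3 (mod 8); ε(u)ε(v)=1·1, αω(v)=-4·1, βω(u)=-5·0; sum ≡ 1  ⇒  -1.
(a,b)_19: α=2, u≡14; β=1, v≡5 (mod 19); (14|19)=-1, (5|19)=+1; sign (−1)^0·-1^1·+1^2 = -1.
(a,b)_∞: sgn(-4785)=−, sgn(-4182090)=−, so -1.
(a,b)_5: α=1, u≡3; β=1, v≡3 (mod 5); (3|5)=-1, (3|5)=-1; sign (−1)^0·-1^1·-1^1 = +1.
(a,b)_11: α=1, u≡1; β=1, v≡1 (mod 11); (1|11)=+1, (1|11)=+1; sign (−1)^1·+1^1·+1^1 = -1.
(a,b)_29: α=1, u≡16; β=1, v≡22 (mod 29); (16|29)=+1, (22|29)=+1; sign (−1)^0·+1^1·+1^1 = +1.
(a,b)_7: α=2, u≡3; β=4, v≡4 (mod 7); (3|7)=-1, (4|7)=+1; sign (−1)^0·-1^4·+1^2 = +1.
|Ram(-4785, -4182090)| = 6, even; anisotropic at {2, 3, 11, 19, 23, ∞}.

[2, 3, 11, 19, 23, inf]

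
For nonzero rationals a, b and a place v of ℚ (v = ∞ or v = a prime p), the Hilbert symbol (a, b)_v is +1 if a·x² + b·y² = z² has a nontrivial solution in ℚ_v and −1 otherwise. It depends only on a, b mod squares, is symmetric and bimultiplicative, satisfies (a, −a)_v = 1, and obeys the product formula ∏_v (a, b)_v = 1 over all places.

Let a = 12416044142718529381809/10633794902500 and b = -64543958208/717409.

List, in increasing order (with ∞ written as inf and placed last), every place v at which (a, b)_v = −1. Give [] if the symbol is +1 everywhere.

[13, 23]

Mod squares: a ≡ 15249, b ≡ -323. Check v ∈ {∞, 2, 3, 5, 7, 11, 13, 17, 19, 23, 31}.
v=19: a=19^4·(≡4), b=19^3·(≡8) mod 19; (4|19)=+1, (8|19)=-1; (−1)^{4·3·9}·(+1)^3·(-1)^4 = +1.
v=7: a=7^-4·(≡6), b=7^-2·(≡3) mod 7; (6|7)=-1, (3|7)=-1; (−1)^{-4·-2·3}·(-1)^-2·(-1)^-4 = +1.
v=17: a=17^5·(≡2), b=17^1·(≡16) mod 17; (2|17)=+1, (16|17)=+1; (−1)^{5·1·8}·(+1)^1·(+1)^5 = +1.
v=11: a=11^-6·(≡9), b=11^-4·(≡8) mod 11; (9|11)=+1, (8|11)=-1; (−1)^{-6·-4·5}·(+1)^-4·(-1)^-6 = +1.
v=∞: 15249 > 0 and -323 < 0  ⇒  (a,b)_∞ = +1.
v=5: a=5^-4·(≡1), b=5^0·(≡3) mod 5; (1|5)=+1, (3|5)=-1; (−1)^{-4·0·2}·(+1)^0·(-1)^-4 = +1.
v=3: a=3^5·(≡1), b=3^2·(≡1) mod 3; (1|3)=+1, (1|3)=+1; (−1)^{5·2·1}·(+1)^2·(+1)^5 = +1.
v=2: v_2(a)=-2, v_2(b)=6; units ≡ 1, 5 (mod 8); ε·ε+αω+βω = 0·0+-2·1+6·0 ≡ 0  ⇒  (a,b)_2 = +1.
v=13: a=13^1·(≡9), b=13^0·(≡6) mod 13; (9|13)=+1, (6|13)=-1; (−1)^{1·0·6}·(+1)^0·(-1)^1 = -1.
v=31: a=31^4·(≡28), b=31^2·(≡9) mod 31; (28|31)=+1, (9|31)=+1; (−1)^{4·2·15}·(+1)^2·(+1)^4 = +1.
v=23: a=23^1·(≡11), b=23^0·(≡5) mod 23; (11|23)=-1, (5|23)=-1; (−1)^{1·0·11}·(-1)^0·(-1)^1 = -1.
Ram(15249, -323) = {13, 23}; no ℚ_13-point on the conic.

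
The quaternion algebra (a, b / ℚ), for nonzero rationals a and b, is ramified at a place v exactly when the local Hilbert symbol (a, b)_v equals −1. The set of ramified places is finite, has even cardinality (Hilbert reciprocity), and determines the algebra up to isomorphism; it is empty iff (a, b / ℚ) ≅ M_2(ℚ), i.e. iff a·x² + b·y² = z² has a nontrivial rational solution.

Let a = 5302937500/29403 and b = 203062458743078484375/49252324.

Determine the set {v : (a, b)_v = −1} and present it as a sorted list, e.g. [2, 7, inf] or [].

[3, 7, 23, 31]

Mod squares: a ≡ 254541, b ≡ 22287. Check v ∈ {∞, 2, 3, 5, 7, 11, 17, 19, 23, 29, 31}.
v=3: a=3^-5·(≡1), b=3^5·(≡1) mod 3; (1|3)=+1, (1|3)=+1; (−1)^{-5·5·1}·(+1)^5·(+1)^-5 = -1.
v=∞: 254541 > 0 and 22287 > 0  ⇒  (a,b)_∞ = +1.
v=2: v_2(a)=2, v_2(b)=-2; units ≡ 5, 7 (mod 8); ε·ε+αω+βω = 0·1+2·0+-2·1 ≡ 0  ⇒  (a,b)_2 = +1.
v=11: a=11^-2·(≡3), b=11^-4·(≡5) mod 11; (3|11)=+1, (5|11)=+1; (−1)^{-2·-4·5}·(+1)^-4·(+1)^-2 = +1.
v=7: a=7^1·(≡3), b=7^2·(≡3) mod 7; (3|7)=-1, (3|7)=-1; (−1)^{1·2·3}·(-1)^2·(-1)^1 = -1.
v=19: a=19^0·(≡7), b=19^1·(≡15) mod 19; (7|19)=+1, (15|19)=-1; (−1)^{0·1·9}·(+1)^1·(-1)^0 = +1.
v=29: a=29^0·(≡2), b=29^-2·(≡21) mod 29; (2|29)=-1, (21|29)=-1; (−1)^{0·-2·14}·(-1)^-2·(-1)^0 = +1.
v=31: a=31^1·(≡21), b=31^2·(≡29) mod 31; (21|31)=-1, (29|31)=-1; (−1)^{1·2·15}·(-1)^2·(-1)^1 = -1.
v=17: a=17^1·(≡8), b=17^3·(≡13) mod 17; (8|17)=+1, (13|17)=+1; (−1)^{1·3·8}·(+1)^3·(+1)^1 = +1.
v=23: a=23^1·(≡9), b=23^3·(≡16) mod 23; (9|23)=+1, (16|23)=+1; (−1)^{1·3·11}·(+1)^3·(+1)^1 = -1.
v=5: a=5^6·(≡1), b=5^6·(≡2) mod 5; (1|5)=+1, (2|5)=-1; (−1)^{6·6·2}·(+1)^6·(-1)^6 = +1.
(254541, 22287 / ℚ) ramifies at {3, 7, 23, 31}: a division algebra.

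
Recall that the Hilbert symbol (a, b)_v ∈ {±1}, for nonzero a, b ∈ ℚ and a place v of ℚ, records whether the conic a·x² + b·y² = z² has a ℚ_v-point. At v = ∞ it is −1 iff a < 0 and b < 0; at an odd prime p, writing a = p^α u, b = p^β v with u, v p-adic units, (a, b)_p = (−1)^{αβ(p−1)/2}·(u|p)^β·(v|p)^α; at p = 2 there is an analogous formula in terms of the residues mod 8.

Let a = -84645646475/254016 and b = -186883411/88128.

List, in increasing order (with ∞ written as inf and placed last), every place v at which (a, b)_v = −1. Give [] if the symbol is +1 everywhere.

[13, 19, 37, inf]

(a, b) ≡ (-6851, -155363) mod (ℚ^×)²; places V = {2, 3, 5, 7, 11, 13, 17, 19, 31, 37, ∞}.
(a,b)_31: α=1, u≡22; β=0, v≡7 (mod 31); (22|31)=-1, (7|31)=+1; sign (−1)^0·-1^0·+1^1 = +1.
(a,b)_11: α=0, u≡7; β=2, v≡9 (mod 11); (7|11)=-1, (9|11)=+1; sign (−1)^0·-1^2·+1^0 = +1.
(a,b)_∞: sgn(-6851)=−, sgn(-155363)=−, so -1.
(a,b)_37: α=2, u≡5; β=1, v≡24 (mod 37); (5|37)=-1, (24|37)=-1; sign (−1)^0·-1^1·-1^2 = -1.
(a,b)_13: α=1, u≡8; β=3, v≡9 (mod 13); (8|13)=-1, (9|13)=+1; sign (−1)^0·-1^3·+1^1 = -1.
(a,b)_7: α=-2, u≡4; β=0, v≡4 (mod 7); (4|7)=+1, (4|7)=+1; sign (−1)^0·+1^0·+1^-2 = +1.
(a,b)_5: α=2, u≡1; β=0, v≡3 (mod 5); (1|5)=+1, (3|5)=-1; sign (−1)^0·+1^0·-1^2 = +1.
(a,b)_3: α=-4, u≡1; β=-4, v≡1 (mod 3); (1|3)=+1, (1|3)=+1; sign (−1)^0·+1^-4·+1^-4 = +1.
(a,b)_17: α=1, u≡6; β=-1, v≡14 (mod 17); (6|17)=-1, (14|17)=-1; sign (−1)^0·-1^-1·-1^1 = +1.
(a,b)_19: α=2, u≡2; β=1, v≡14 (mod 19); (2|19)=-1, (14|19)=-1; sign (−1)^0·-1^1·-1^2 = -1.
(a,b)_2: α=-6, β=-6; u≡5, v≡5 (mod 8); ε(u)ε(v)=0·0, αω(v)=-6·1, βω(u)=-6·1; sum ≡ 0  ⇒  +1.
Ram(-6851, -155363) = {13, 19, 37, ∞}; no ℚ_13-point on the conic.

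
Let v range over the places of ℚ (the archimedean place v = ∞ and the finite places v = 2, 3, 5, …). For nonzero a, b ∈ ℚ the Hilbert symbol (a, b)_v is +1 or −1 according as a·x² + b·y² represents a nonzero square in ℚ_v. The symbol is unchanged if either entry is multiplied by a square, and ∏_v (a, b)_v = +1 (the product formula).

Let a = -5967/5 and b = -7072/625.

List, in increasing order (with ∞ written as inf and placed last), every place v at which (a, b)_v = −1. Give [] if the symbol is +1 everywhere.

[2, 3, 5, inf]

Mod squares: a ≡ -3315, b ≡ -442. Check v ∈ {∞, 2, 3, 5, 13, 17}.
v=5: a=5^-1·(≡3), b=5^-4·(≡3) mod 5; (3|5)=-1, (3|5)=-1; (−1)^{-1·-4·2}·(-1)^-4·(-1)^-1 = -1.
v=13: a=13^1·(≡7), b=13^1·(≡2) mod 13; (7|13)=-1, (2|13)=-1; (−1)^{1·1·6}·(-1)^1·(-1)^1 = +1.
v=3: a=3^3·(≡2), b=3^0·(≡2) mod 3; (2|3)=-1, (2|3)=-1; (−1)^{3·0·1}·(-1)^0·(-1)^3 = -1.
v=17: a=17^1·(≡8), b=17^1·(≡2) mod 17; (8|17)=+1, (2|17)=+1; (−1)^{1·1·8}·(+1)^1·(+1)^1 = +1.
v=2: v_2(a)=0, v_2(b)=5; units ≡ 5, 3 (mod 8); ε·ε+αω+βω = 0·1+0·1+5·1 ≡ 1  ⇒  (a,b)_2 = -1.
v=∞: -3315 < 0 and -442 < 0  ⇒  (a,b)_∞ = -1.
(-3315, -442 / ℚ) ramifies at {2, 3, 5, ∞}: a division algebra.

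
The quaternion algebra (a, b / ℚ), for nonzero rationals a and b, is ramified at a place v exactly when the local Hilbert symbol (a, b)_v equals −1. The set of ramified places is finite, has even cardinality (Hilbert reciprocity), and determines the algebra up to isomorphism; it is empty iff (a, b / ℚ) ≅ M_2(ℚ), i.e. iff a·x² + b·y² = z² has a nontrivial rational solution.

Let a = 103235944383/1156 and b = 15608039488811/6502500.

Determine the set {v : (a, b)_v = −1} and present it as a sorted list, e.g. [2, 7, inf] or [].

[2, 23, 37, 41]

(a, b) ≡ (94798847, 7292219) mod (ℚ^×)²; places V = {2, 3, 5, 7, 11, 13, 17, 19, 23, 37, 41, ∞}.
(a,b)_2: α=-2, β=-2; u≡7, v≡3 (mod 8); ε(u)ε(v)=1·1, αω(v)=-2·1, βω(u)=-2·0; sum ≡ 1  ⇒  -1.
(a,b)_5: α=0, u≡3; β=-4, v≡4 (mod 5); (3|5)=-1, (4|5)=+1; sign (−1)^0·-1^-4·+1^0 = +1.
(a,b)_23: α=1, u≡19; β=1, v≡5 (mod 23); (19|23)=-1, (5|23)=-1; sign (−1)^1·-1^1·-1^1 = -1.
(a,b)_7: α=0, u≡5; β=2, v≡1 (mod 7); (5|7)=-1, (1|7)=+1; sign (−1)^0·-1^2·+1^0 = +1.
(a,b)_19: α=1, u≡12; β=3, v≡6 (mod 19); (12|19)=-1, (6|19)=+1; sign (−1)^1·-1^3·+1^1 = +1.
(a,b)_41: α=1, u≡22; β=1, v≡2 (mod 41); (22|41)=-1, (2|41)=+1; sign (−1)^0·-1^1·+1^1 = -1.
(a,b)_11: α=3, u≡10; β=3, v≡9 (mod 11); (10|11)=-1, (9|11)=+1; sign (−1)^1·-1^3·+1^3 = +1.
(a,b)_3: α=2, u≡2; β=-2, v≡2 (mod 3); (2|3)=-1, (2|3)=-1; sign (−1)^0·-1^-2·-1^2 = +1.
(a,b)_17: α=-2, u≡16; β=-2, v≡2 (mod 17); (16|17)=+1, (2|17)=+1; sign (−1)^0·+1^-2·+1^-2 = +1.
(a,b)_37: α=1, u≡31; β=1, v≡34 (mod 37); (31|37)=-1, (34|37)=+1; sign (−1)^0·-1^1·+1^1 = -1.
(a,b)_∞: sgn(94798847)=+, sgn(7292219)=+, so +1.
(a,b)_13: α=1, u≡10; β=0, v≡4 (mod 13); (10|13)=+1, (4|13)=+1; sign (−1)^0·+1^0·+1^1 = +1.
(94798847, 7292219 / ℚ) ramifies at {2, 23, 37, 41}: a division algebra.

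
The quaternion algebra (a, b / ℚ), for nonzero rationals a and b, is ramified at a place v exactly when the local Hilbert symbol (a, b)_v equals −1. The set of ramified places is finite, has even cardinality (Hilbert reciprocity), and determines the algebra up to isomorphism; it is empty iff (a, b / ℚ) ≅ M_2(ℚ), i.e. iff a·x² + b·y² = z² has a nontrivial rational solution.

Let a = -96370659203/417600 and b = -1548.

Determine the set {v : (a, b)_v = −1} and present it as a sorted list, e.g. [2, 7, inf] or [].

(a, b) ≡ (-200767, -43) mod (ℚ^×)²; places V = {2, 3, 5, 7, 13, 23, 29, 41, 43, ∞}.
(a,b)_43: α=1, u≡28; β=1, v≡7 (mod 43); (28|43)=-1, (7|43)=-1; sign (−1)^1·-1^1·-1^1 = -1.
(a,b)_23: α=1, u≡15; β=0, v≡16 (mod 23); (15|23)=-1, (16|23)=+1; sign (−1)^0·-1^0·+1^1 = +1.
(a,b)_3: α=-2, u≡2; β=2, v≡2 (mod 3); (2|3)=-1, (2|3)=-1; sign (−1)^0·-1^2·-1^-2 = +1.
(a,b)_2: α=-6, β=2; u≡1, v≡5 (mod 8); ε(u)ε(v)=0·0, αω(v)=-6·1, βω(u)=2·0; sum ≡ 0  ⇒  +1.
(a,b)_29: α=-1, u≡21; β=0, v≡18 (mod 29); (21|29)=-1, (18|29)=-1; sign (−1)^0·-1^0·-1^-1 = -1.
(a,b)_7: α=3, u≡5; β=0, v≡6 (mod 7); (5|7)=-1, (6|7)=-1; sign (−1)^0·-1^0·-1^3 = -1.
(a,b)_∞: sgn(-200767)=−, sgn(-43)=−, so -1.
(a,b)_41: α=2, u≡16; β=0, v≡10 (mod 41); (16|41)=+1, (10|41)=+1; sign (−1)^0·+1^0·+1^2 = +1.
(a,b)_5: α=-2, u≡3; β=0, v≡2 (mod 5); (3|5)=-1, (2|5)=-1; sign (−1)^0·-1^0·-1^-2 = +1.
(a,b)_13: α=2, u≡6; β=0, v≡12 (mod 13); (6|13)=-1, (12|13)=+1; sign (−1)^0·-1^0·+1^2 = +1.
Ram(-200767, -43) = {7, 29, 43, ∞}; no ℚ_7-point on the conic.

[7, 29, 43, inf]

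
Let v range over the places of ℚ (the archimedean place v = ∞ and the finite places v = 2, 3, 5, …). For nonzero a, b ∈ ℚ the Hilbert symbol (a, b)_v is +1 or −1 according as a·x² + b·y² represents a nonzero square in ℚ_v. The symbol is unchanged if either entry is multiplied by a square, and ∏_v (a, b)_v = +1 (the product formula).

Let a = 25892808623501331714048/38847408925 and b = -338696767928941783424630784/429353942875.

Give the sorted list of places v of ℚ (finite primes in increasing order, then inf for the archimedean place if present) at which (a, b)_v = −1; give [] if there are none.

[11, 13]

Mod squares: a ≡ 3289, b ≡ -279565. Check v ∈ {∞, 2, 3, 5, 7, 11, 13, 17, 23, 29, 31}.
v=2: v_2(a)=12, v_2(b)=16; units ≡ 1, 3 (mod 8); ε·ε+αω+βω = 0·1+12·1+16·0 ≡ 0  ⇒  (a,b)_2 = +1.
v=7: a=7^2·(≡3), b=7^2·(≡4) mod 7; (3|7)=-1, (4|7)=+1; (−1)^{2·2·3}·(-1)^2·(+1)^2 = +1.
v=31: a=31^2·(≡6), b=31^2·(≡17) mod 31; (6|31)=-1, (17|31)=-1; (−1)^{2·2·15}·(-1)^2·(-1)^2 = +1.
v=3: a=3^8·(≡1), b=3^8·(≡2) mod 3; (1|3)=+1, (2|3)=-1; (−1)^{8·8·1}·(+1)^8·(-1)^8 = +1.
v=∞: 3289 > 0 and -279565 < 0  ⇒  (a,b)_∞ = +1.
v=23: a=23^5·(≡14), b=23^7·(≡13) mod 23; (14|23)=-1, (13|23)=+1; (−1)^{5·7·11}·(-1)^7·(+1)^5 = +1.
v=5: a=5^-2·(≡4), b=5^-3·(≡2) mod 5; (4|5)=+1, (2|5)=-1; (−1)^{-2·-3·2}·(+1)^-3·(-1)^-2 = +1.
v=17: a=17^2·(≡1), b=17^3·(≡12) mod 17; (1|17)=+1, (12|17)=-1; (−1)^{2·3·8}·(+1)^3·(-1)^2 = +1.
v=11: a=11^1·(≡2), b=11^-1·(≡7) mod 11; (2|11)=-1, (7|11)=-1; (−1)^{1·-1·5}·(-1)^-1·(-1)^1 = -1.
v=13: a=13^-3·(≡8), b=13^-5·(≡9) mod 13; (8|13)=-1, (9|13)=+1; (−1)^{-3·-5·6}·(-1)^-5·(+1)^-3 = -1.
v=29: a=29^-4·(≡12), b=29^-2·(≡6) mod 29; (12|29)=-1, (6|29)=+1; (−1)^{-4·-2·14}·(-1)^-2·(+1)^-4 = +1.
(3289, -279565 / ℚ) ramifies at {11, 13}: a division algebra.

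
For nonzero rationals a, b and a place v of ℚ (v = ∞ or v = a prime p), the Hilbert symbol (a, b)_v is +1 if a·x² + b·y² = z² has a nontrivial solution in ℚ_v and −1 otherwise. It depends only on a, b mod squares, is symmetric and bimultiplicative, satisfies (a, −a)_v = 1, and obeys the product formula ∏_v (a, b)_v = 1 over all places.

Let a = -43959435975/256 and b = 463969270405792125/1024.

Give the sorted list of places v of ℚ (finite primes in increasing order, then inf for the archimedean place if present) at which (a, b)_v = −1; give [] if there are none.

[13, 17]

(a, b) ≡ (-676039, 85) mod (ℚ^×)²; places V = {2, 3, 5, 7, 13, 17, 19, 23, ∞}.
(a,b)_2: α=-8, β=-10; u≡1, v≡5 (mod 8); ε(u)ε(v)=0·0, αω(v)=-8·1, βω(u)=-10·0; sum ≡ 0  ⇒  +1.
(a,b)_19: α=1, u≡11; β=2, v≡17 (mod 19); (11|19)=+1, (17|19)=+1; sign (−1)^0·+1^2·+1^1 = +1.
(a,b)_3: α=2, u≡2; β=4, v≡1 (mod 3); (2|3)=-1, (1|3)=+1; sign (−1)^0·-1^4·+1^2 = +1.
(a,b)_13: α=1, u≡9; β=2, v≡2 (mod 13); (9|13)=+1, (2|13)=-1; sign (−1)^0·+1^2·-1^1 = -1.
(a,b)_∞: sgn(-676039)=−, sgn(85)=+, so +1.
(a,b)_17: α=3, u≡1; β=5, v≡14 (mod 17); (1|17)=+1, (14|17)=-1; sign (−1)^0·+1^5·-1^3 = -1.
(a,b)_23: α=1, u≡9; β=2, v≡16 (mod 23); (9|23)=+1, (16|23)=+1; sign (−1)^0·+1^2·+1^1 = +1.
(a,b)_5: α=2, u≡1; β=3, v≡3 (mod 5); (1|5)=+1, (3|5)=-1; sign (−1)^0·+1^3·-1^2 = +1.
(a,b)_7: α=1, u≡1; β=0, v≡1 (mod 7); (1|7)=+1, (1|7)=+1; sign (−1)^0·+1^0·+1^1 = +1.
|Ram(-676039, 85)| = 2, even; anisotropic at {13, 17}.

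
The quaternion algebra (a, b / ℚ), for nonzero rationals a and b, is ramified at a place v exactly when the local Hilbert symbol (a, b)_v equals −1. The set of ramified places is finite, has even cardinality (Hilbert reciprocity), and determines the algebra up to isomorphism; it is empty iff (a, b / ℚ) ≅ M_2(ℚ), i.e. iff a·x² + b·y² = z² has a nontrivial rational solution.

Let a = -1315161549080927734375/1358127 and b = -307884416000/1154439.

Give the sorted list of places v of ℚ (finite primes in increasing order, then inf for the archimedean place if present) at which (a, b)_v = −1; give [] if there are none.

Mod squares: a ≡ -161, b ≡ -31585785. Check v ∈ {∞, 2, 3, 5, 7, 11, 13, 17, 23, 29, 31, 41}.
v=5: a=5^10·(≡4), b=5^3·(≡3) mod 5; (4|5)=+1, (3|5)=-1; (−1)^{10·3·2}·(+1)^3·(-1)^10 = +1.
v=3: a=3^-10·(≡1), b=3^-3·(≡1) mod 3; (1|3)=+1, (1|3)=+1; (−1)^{-10·-3·1}·(+1)^-3·(+1)^-10 = +1.
v=13: a=13^0·(≡8), b=13^-2·(≡10) mod 13; (8|13)=-1, (10|13)=+1; (−1)^{0·-2·6}·(-1)^-2·(+1)^0 = +1.
v=31: a=31^2·(≡14), b=31^0·(≡26) mod 31; (14|31)=+1, (26|31)=-1; (−1)^{2·0·15}·(+1)^0·(-1)^2 = +1.
v=23: a=23^-1·(≡4), b=23^-1·(≡18) mod 23; (4|23)=+1, (18|23)=+1; (−1)^{-1·-1·11}·(+1)^-1·(+1)^-1 = -1.
v=17: a=17^2·(≡13), b=17^2·(≡5) mod 17; (13|17)=+1, (5|17)=-1; (−1)^{2·2·8}·(+1)^2·(-1)^2 = +1.
v=2: v_2(a)=0, v_2(b)=10; units ≡ 7, 7 (mod 8); ε·ε+αω+βω = 1·1+0·0+10·0 ≡ 1  ⇒  (a,b)_2 = -1.
v=41: a=41^2·(≡12), b=41^1·(≡37) mod 41; (12|41)=-1, (37|41)=+1; (−1)^{2·1·20}·(-1)^1·(+1)^2 = -1.
v=11: a=11^0·(≡9), b=11^-1·(≡9) mod 11; (9|11)=+1, (9|11)=+1; (−1)^{0·-1·5}·(+1)^-1·(+1)^0 = +1.
v=29: a=29^2·(≡6), b=29^1·(≡15) mod 29; (6|29)=+1, (15|29)=-1; (−1)^{2·1·14}·(+1)^1·(-1)^2 = +1.
v=7: a=7^3·(≡6), b=7^1·(≡4) mod 7; (6|7)=-1, (4|7)=+1; (−1)^{3·1·3}·(-1)^1·(+1)^3 = +1.
v=∞: -161 < 0 and -31585785 < 0  ⇒  (a,b)_∞ = -1.
Ram(-161, -31585785) = {2, 23, 41, ∞}; no ℚ_2-point on the conic.

[2, 23, 41, inf]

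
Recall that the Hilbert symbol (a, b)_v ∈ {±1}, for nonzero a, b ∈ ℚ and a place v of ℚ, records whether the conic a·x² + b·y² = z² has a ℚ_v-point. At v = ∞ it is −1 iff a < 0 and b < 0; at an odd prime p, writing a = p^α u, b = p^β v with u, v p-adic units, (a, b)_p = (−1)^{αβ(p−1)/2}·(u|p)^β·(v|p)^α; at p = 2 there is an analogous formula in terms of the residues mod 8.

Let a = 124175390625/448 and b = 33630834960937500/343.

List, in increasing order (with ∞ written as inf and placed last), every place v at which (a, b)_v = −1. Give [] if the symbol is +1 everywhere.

[3, 7, 13, 19]

Mod squares: a ≡ 1463, b ≡ 57057. Check v ∈ {∞, 2, 3, 5, 7, 11, 13, 19}.
v=3: a=3^2·(≡2), b=3^1·(≡2) mod 3; (2|3)=-1, (2|3)=-1; (−1)^{2·1·1}·(-1)^1·(-1)^2 = -1.
v=13: a=13^2·(≡8), b=13^3·(≡8) mod 13; (8|13)=-1, (8|13)=-1; (−1)^{2·3·6}·(-1)^3·(-1)^2 = -1.
v=5: a=5^8·(≡3), b=5^14·(≡2) mod 5; (3|5)=-1, (2|5)=-1; (−1)^{8·14·2}·(-1)^14·(-1)^8 = +1.
v=19: a=19^1·(≡4), b=19^1·(≡6) mod 19; (4|19)=+1, (6|19)=+1; (−1)^{1·1·9}·(+1)^1·(+1)^1 = -1.
v=2: v_2(a)=-6, v_2(b)=2; units ≡ 7, 1 (mod 8); ε·ε+αω+βω = 1·0+-6·0+2·0 ≡ 0  ⇒  (a,b)_2 = +1.
v=11: a=11^1·(≡1), b=11^1·(≡2) mod 11; (1|11)=+1, (2|11)=-1; (−1)^{1·1·5}·(+1)^1·(-1)^1 = +1.
v=7: a=7^-1·(≡6), b=7^-3·(≡6) mod 7; (6|7)=-1, (6|7)=-1; (−1)^{-1·-3·3}·(-1)^-3·(-1)^-1 = -1.
v=∞: 1463 > 0 and 57057 > 0  ⇒  (a,b)_∞ = +1.
Ram(1463, 57057) = {3, 7, 13, 19}; no ℚ_3-point on the conic.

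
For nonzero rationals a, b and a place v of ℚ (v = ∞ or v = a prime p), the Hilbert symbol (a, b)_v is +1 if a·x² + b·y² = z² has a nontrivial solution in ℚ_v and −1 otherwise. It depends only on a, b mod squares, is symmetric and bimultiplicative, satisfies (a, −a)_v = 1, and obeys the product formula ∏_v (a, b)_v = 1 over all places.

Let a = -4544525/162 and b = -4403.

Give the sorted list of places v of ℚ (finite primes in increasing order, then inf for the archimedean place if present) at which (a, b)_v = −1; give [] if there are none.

Mod squares: a ≡ -1258, b ≡ -4403. Check v ∈ {∞, 2, 3, 5, 7, 17, 37}.
v=17: a=17^3·(≡3), b=17^1·(≡13) mod 17; (3|17)=-1, (13|17)=+1; (−1)^{3·1·8}·(-1)^1·(+1)^3 = -1.
v=5: a=5^2·(≡2), b=5^0·(≡2) mod 5; (2|5)=-1, (2|5)=-1; (−1)^{2·0·2}·(-1)^0·(-1)^2 = +1.
v=3: a=3^-4·(≡2), b=3^0·(≡1) mod 3; (2|3)=-1, (1|3)=+1; (−1)^{-4·0·1}·(-1)^0·(+1)^-4 = +1.
v=37: a=37^1·(≡9), b=37^1·(≡29) mod 37; (9|37)=+1, (29|37)=-1; (−1)^{1·1·18}·(+1)^1·(-1)^1 = -1.
v=∞: -1258 < 0 and -4403 < 0  ⇒  (a,b)_∞ = -1.
v=7: a=7^0·(≡1), b=7^1·(≡1) mod 7; (1|7)=+1, (1|7)=+1; (−1)^{0·1·3}·(+1)^1·(+1)^0 = +1.
v=2: v_2(a)=-1, v_2(b)=0; units ≡ 3, 5 (mod 8); ε·ε+αω+βω = 1·0+-1·1+0·1 ≡ 1  ⇒  (a,b)_2 = -1.
Ram(-1258, -4403) = {2, 17, 37, ∞}; no ℚ_2-point on the conic.

[2, 17, 37, inf]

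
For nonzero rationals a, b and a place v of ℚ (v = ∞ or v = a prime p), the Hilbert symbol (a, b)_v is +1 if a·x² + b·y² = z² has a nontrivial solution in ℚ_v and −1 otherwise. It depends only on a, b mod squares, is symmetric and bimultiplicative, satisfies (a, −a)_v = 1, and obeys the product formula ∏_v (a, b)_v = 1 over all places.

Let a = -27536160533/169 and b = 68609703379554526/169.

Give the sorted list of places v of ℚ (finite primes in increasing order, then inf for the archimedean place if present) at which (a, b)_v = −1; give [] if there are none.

Mod squares: a ≡ -79373, b ≡ 46. Check v ∈ {∞, 2, 7, 13, 17, 19, 23, 29, 31}.
v=13: a=13^-2·(≡2), b=13^-2·(≡7) mod 13; (2|13)=-1, (7|13)=-1; (−1)^{-2·-2·6}·(-1)^-2·(-1)^-2 = +1.
v=31: a=31^2·(≡8), b=31^2·(≡24) mod 31; (8|31)=+1, (24|31)=-1; (−1)^{2·2·15}·(+1)^2·(-1)^2 = +1.
v=23: a=23^1·(≡10), b=23^1·(≡2) mod 23; (10|23)=-1, (2|23)=+1; (−1)^{1·1·11}·(-1)^1·(+1)^1 = +1.
v=∞: -79373 < 0 and 46 > 0  ⇒  (a,b)_∞ = +1.
v=19: a=19^2·(≡17), b=19^4·(≡10) mod 19; (17|19)=+1, (10|19)=-1; (−1)^{2·4·9}·(+1)^4·(-1)^2 = +1.
v=2: v_2(a)=0, v_2(b)=1; units ≡ 3, 7 (mod 8); ε·ε+αω+βω = 1·1+0·0+1·1 ≡ 0  ⇒  (a,b)_2 = +1.
v=29: a=29^1·(≡10), b=29^2·(≡3) mod 29; (10|29)=-1, (3|29)=-1; (−1)^{1·2·14}·(-1)^2·(-1)^1 = -1.
v=7: a=7^1·(≡1), b=7^2·(≡4) mod 7; (1|7)=+1, (4|7)=+1; (−1)^{1·2·3}·(+1)^2·(+1)^1 = +1.
v=17: a=17^1·(≡5), b=17^2·(≡6) mod 17; (5|17)=-1, (6|17)=-1; (−1)^{1·2·8}·(-1)^2·(-1)^1 = -1.
(-79373, 46 / ℚ) ramifies at {17, 29}: a division algebra.

[17, 29]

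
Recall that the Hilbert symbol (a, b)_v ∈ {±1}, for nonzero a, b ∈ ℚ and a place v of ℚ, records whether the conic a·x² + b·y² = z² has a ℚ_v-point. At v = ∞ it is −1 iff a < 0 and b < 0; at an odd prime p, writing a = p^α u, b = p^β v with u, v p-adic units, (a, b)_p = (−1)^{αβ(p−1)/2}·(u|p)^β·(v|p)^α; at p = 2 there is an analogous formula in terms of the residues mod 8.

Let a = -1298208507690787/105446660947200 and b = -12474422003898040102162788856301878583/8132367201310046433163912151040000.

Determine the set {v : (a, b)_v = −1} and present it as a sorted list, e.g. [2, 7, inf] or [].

(a, b) ≡ (-3866599, -23) mod (ℚ^×)²; places V = {2, 3, 5, 7, 11, 17, 19, 23, 29, 31, 41, 47, ∞}.
(a,b)_23: α=3, u≡7; β=7, v≡21 (mod 23); (7|23)=-1, (21|23)=-1; sign (−1)^1·-1^7·-1^3 = -1.
(a,b)_2: α=-8, β=-26; u≡1, v≡1 (mod 8); ε(u)ε(v)=0·0, αω(v)=-8·0, βω(u)=-26·0; sum ≡ 0  ⇒  +1.
(a,b)_31: α=1, u≡22; β=2, v≡20 (mod 31); (22|31)=-1, (20|31)=+1; sign (−1)^0·-1^2·+1^1 = +1.
(a,b)_3: α=-2, u≡2; β=-2, v≡1 (mod 3); (2|3)=-1, (1|3)=+1; sign (−1)^0·-1^-2·+1^-2 = +1.
(a,b)_7: α=4, u≡3; β=6, v≡6 (mod 7); (3|7)=-1, (6|7)=-1; sign (−1)^0·-1^6·-1^4 = +1.
(a,b)_41: α=-2, u≡12; β=-4, v≡21 (mod 41); (12|41)=-1, (21|41)=+1; sign (−1)^0·-1^-4·+1^-2 = +1.
(a,b)_11: α=1, u≡2; β=4, v≡6 (mod 11); (2|11)=-1, (6|11)=-1; sign (−1)^0·-1^4·-1^1 = -1.
(a,b)_17: α=-1, u≡9; β=0, v≡6 (mod 17); (9|17)=+1, (6|17)=-1; sign (−1)^0·+1^0·-1^-1 = -1.
(a,b)_19: α=4, u≡8; β=12, v≡12 (mod 19); (8|19)=-1, (12|19)=-1; sign (−1)^0·-1^12·-1^4 = +1.
(a,b)_47: α=-2, u≡44; β=-6, v≡3 (mod 47); (44|47)=-1, (3|47)=+1; sign (−1)^0·-1^-6·+1^-2 = +1.
(a,b)_∞: sgn(-3866599)=−, sgn(-23)=−, so -1.
(a,b)_29: α=-1, u≡19; β=-4, v≡5 (mod 29); (19|29)=-1, (5|29)=+1; sign (−1)^0·-1^-4·+1^-1 = +1.
(a,b)_5: α=-2, u≡1; β=-4, v≡3 (mod 5); (1|5)=+1, (3|5)=-1; sign (−1)^0·+1^-4·-1^-2 = +1.
Ram(-3866599, -23) = {11, 17, 23, ∞}; no ℚ_11-point on the conic.

[11, 17, 23, inf]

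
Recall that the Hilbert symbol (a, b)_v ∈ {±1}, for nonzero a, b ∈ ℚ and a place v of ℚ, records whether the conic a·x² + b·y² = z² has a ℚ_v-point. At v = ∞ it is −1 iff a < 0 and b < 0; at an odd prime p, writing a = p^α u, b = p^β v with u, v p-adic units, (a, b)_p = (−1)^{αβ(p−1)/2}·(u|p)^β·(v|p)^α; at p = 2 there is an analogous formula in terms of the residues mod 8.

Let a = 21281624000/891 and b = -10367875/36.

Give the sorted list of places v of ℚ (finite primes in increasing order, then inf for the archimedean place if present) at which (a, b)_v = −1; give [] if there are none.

[11, 13, 23, 31]

(a, b) ≡ (146311165, -1435) mod (ℚ^×)²; places V = {2, 3, 5, 7, 11, 13, 17, 23, 31, 41, ∞}.
(a,b)_23: α=1, u≡19; β=0, v≡5 (mod 23); (19|23)=-1, (5|23)=-1; sign (−1)^0·-1^0·-1^1 = -1.
(a,b)_7: α=1, u≡4; β=1, v≡5 (mod 7); (4|7)=+1, (5|7)=-1; sign (−1)^1·+1^1·-1^1 = +1.
(a,b)_31: α=1, u≡22; β=0, v≡15 (mod 31); (22|31)=-1, (15|31)=-1; sign (−1)^0·-1^0·-1^1 = -1.
(a,b)_11: α=-1, u≡8; β=0, v≡7 (mod 11); (8|11)=-1, (7|11)=-1; sign (−1)^0·-1^0·-1^-1 = -1.
(a,b)_∞: sgn(146311165)=+, sgn(-1435)=−, so +1.
(a,b)_41: α=1, u≡24; β=1, v≡22 (mod 41); (24|41)=-1, (22|41)=-1; sign (−1)^0·-1^1·-1^1 = +1.
(a,b)_17: α=0, u≡8; β=2, v≡6 (mod 17); (8|17)=+1, (6|17)=-1; sign (−1)^0·+1^2·-1^0 = +1.
(a,b)_3: α=-4, u≡1; β=-2, v≡2 (mod 3); (1|3)=+1, (2|3)=-1; sign (−1)^0·+1^-2·-1^-4 = +1.
(a,b)_5: α=3, u≡2; β=3, v≡2 (mod 5); (2|5)=-1, (2|5)=-1; sign (−1)^0·-1^3·-1^3 = +1.
(a,b)_2: α=6, β=-2; u≡5, v≡5 (mod 8); ε(u)ε(v)=0·0, αω(v)=6·1, βω(u)=-2·1; sum ≡ 0  ⇒  +1.
(a,b)_13: α=1, u≡6; β=0, v≡8 (mod 13); (6|13)=-1, (8|13)=-1; sign (−1)^0·-1^0·-1^1 = -1.
(146311165, -1435 / ℚ) ramifies at {11, 13, 23, 31}: a division algebra.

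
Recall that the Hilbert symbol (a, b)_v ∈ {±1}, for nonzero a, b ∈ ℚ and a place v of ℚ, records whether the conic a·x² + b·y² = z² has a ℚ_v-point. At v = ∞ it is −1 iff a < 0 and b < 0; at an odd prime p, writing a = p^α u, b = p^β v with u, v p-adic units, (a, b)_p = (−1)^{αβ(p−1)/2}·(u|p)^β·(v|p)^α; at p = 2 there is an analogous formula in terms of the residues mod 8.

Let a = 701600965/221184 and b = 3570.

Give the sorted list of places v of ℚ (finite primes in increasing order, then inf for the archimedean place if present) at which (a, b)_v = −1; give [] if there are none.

Mod squares: a ≡ 510, b ≡ 3570. Check v ∈ {∞, 2, 3, 5, 7, 13, 17}.
v=7: a=7^0·(≡6), b=7^1·(≡6) mod 7; (6|7)=-1, (6|7)=-1; (−1)^{0·1·3}·(-1)^1·(-1)^0 = -1.
v=5: a=5^1·(≡2), b=5^1·(≡4) mod 5; (2|5)=-1, (4|5)=+1; (−1)^{1·1·2}·(-1)^1·(+1)^1 = -1.
v=13: a=13^4·(≡4), b=13^0·(≡8) mod 13; (4|13)=+1, (8|13)=-1; (−1)^{4·0·6}·(+1)^0·(-1)^4 = +1.
v=2: v_2(a)=-13, v_2(b)=1; units ≡ 7, 1 (mod 8); ε·ε+αω+βω = 1·0+-13·0+1·0 ≡ 0  ⇒  (a,b)_2 = +1.
v=17: a=17^3·(≡4), b=17^1·(≡6) mod 17; (4|17)=+1, (6|17)=-1; (−1)^{3·1·8}·(+1)^1·(-1)^3 = -1.
v=3: a=3^-3·(≡2), b=3^1·(≡2) mod 3; (2|3)=-1, (2|3)=-1; (−1)^{-3·1·1}·(-1)^1·(-1)^-3 = -1.
v=∞: 510 > 0 and 3570 > 0  ⇒  (a,b)_∞ = +1.
(510, 3570 / ℚ) ramifies at {3, 5, 7, 17}: a division algebra.

[3, 5, 7, 17]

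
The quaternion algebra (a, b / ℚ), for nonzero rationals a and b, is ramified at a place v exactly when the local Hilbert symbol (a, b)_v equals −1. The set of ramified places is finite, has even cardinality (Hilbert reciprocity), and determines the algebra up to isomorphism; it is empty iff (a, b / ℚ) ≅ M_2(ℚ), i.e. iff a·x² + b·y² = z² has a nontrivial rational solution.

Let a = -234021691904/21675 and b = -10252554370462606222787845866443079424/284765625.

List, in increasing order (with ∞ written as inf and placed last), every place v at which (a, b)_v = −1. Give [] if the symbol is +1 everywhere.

[3, 11, 41, inf]

Mod squares: a ≡ -55968198, b ≡ -559. Check v ∈ {∞, 2, 3, 5, 7, 11, 13, 17, 37, 41, 43, 47}.
v=43: a=43^1·(≡11), b=43^5·(≡34) mod 43; (11|43)=+1, (34|43)=-1; (−1)^{1·5·21}·(+1)^5·(-1)^1 = +1.
v=47: a=47^0·(≡11), b=47^2·(≡41) mod 47; (11|47)=-1, (41|47)=-1; (−1)^{0·2·23}·(-1)^2·(-1)^0 = +1.
v=13: a=13^1·(≡3), b=13^3·(≡10) mod 13; (3|13)=+1, (10|13)=+1; (−1)^{1·3·6}·(+1)^3·(+1)^1 = +1.
v=3: a=3^-1·(≡1), b=3^-6·(≡2) mod 3; (1|3)=+1, (2|3)=-1; (−1)^{-1·-6·1}·(+1)^-6·(-1)^-1 = -1.
v=5: a=5^-2·(≡3), b=5^-8·(≡4) mod 5; (3|5)=-1, (4|5)=+1; (−1)^{-2·-8·2}·(-1)^-8·(+1)^-2 = +1.
v=∞: -55968198 < 0 and -559 < 0  ⇒  (a,b)_∞ = -1.
v=2: v_2(a)=9, v_2(b)=8; units ≡ 5, 1 (mod 8); ε·ε+αω+βω = 0·0+9·0+8·1 ≡ 0  ⇒  (a,b)_2 = +1.
v=41: a=41^1·(≡34), b=41^2·(≡6) mod 41; (34|41)=-1, (6|41)=-1; (−1)^{1·2·20}·(-1)^2·(-1)^1 = -1.
v=7: a=7^2·(≡2), b=7^8·(≡2) mod 7; (2|7)=+1, (2|7)=+1; (−1)^{2·8·3}·(+1)^8·(+1)^2 = +1.
v=37: a=37^1·(≡8), b=37^2·(≡34) mod 37; (8|37)=-1, (34|37)=+1; (−1)^{1·2·18}·(-1)^2·(+1)^1 = +1.
v=11: a=11^1·(≡10), b=11^4·(≡2) mod 11; (10|11)=-1, (2|11)=-1; (−1)^{1·4·5}·(-1)^4·(-1)^1 = -1.
v=17: a=17^-2·(≡8), b=17^2·(≡13) mod 17; (8|17)=+1, (13|17)=+1; (−1)^{-2·2·8}·(+1)^2·(+1)^-2 = +1.
(-55968198, -559 / ℚ) ramifies at {3, 11, 41, ∞}: a division algebra.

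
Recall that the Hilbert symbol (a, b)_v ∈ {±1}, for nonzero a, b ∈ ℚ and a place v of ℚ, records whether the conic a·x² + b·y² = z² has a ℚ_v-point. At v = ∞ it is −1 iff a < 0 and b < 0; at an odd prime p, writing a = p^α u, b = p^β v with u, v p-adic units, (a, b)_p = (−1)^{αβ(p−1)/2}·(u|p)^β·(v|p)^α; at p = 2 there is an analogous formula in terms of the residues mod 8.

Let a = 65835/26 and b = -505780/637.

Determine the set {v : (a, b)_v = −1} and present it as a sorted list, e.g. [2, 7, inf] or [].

[2, 19]

Mod squares: a ≡ 190190, b ≡ -13585. Check v ∈ {∞, 2, 3, 5, 7, 11, 13, 19}.
v=2: v_2(a)=-1, v_2(b)=2; units ≡ 7, 7 (mod 8); ε·ε+αω+βω = 1·1+-1·0+2·0 ≡ 1  ⇒  (a,b)_2 = -1.
v=19: a=19^1·(≡1), b=19^1·(≡17) mod 19; (1|19)=+1, (17|19)=+1; (−1)^{1·1·9}·(+1)^1·(+1)^1 = -1.
v=∞: 190190 > 0 and -13585 < 0  ⇒  (a,b)_∞ = +1.
v=7: a=7^1·(≡5), b=7^-2·(≡2) mod 7; (5|7)=-1, (2|7)=+1; (−1)^{1·-2·3}·(-1)^-2·(+1)^1 = +1.
v=5: a=5^1·(≡2), b=5^1·(≡2) mod 5; (2|5)=-1, (2|5)=-1; (−1)^{1·1·2}·(-1)^1·(-1)^1 = +1.
v=3: a=3^2·(≡2), b=3^0·(≡2) mod 3; (2|3)=-1, (2|3)=-1; (−1)^{2·0·1}·(-1)^0·(-1)^2 = +1.
v=11: a=11^1·(≡3), b=11^3·(≡6) mod 11; (3|11)=+1, (6|11)=-1; (−1)^{1·3·5}·(+1)^3·(-1)^1 = +1.
v=13: a=13^-1·(≡8), b=13^-1·(≡5) mod 13; (8|13)=-1, (5|13)=-1; (−1)^{-1·-1·6}·(-1)^-1·(-1)^-1 = +1.
|Ram(190190, -13585)| = 2, even; anisotropic at {2, 19}.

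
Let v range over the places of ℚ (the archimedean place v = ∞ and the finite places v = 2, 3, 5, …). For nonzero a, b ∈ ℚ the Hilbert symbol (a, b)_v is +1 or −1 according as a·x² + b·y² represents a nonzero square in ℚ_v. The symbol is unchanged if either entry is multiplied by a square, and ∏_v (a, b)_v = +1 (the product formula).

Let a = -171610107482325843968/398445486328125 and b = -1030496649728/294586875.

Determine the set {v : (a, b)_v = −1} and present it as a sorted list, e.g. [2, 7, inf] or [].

(a, b) ≡ (-7735, -22) mod (ℚ^×)²; places V = {2, 3, 5, 7, 11, 13, 17, 23, 29, ∞}.
(a,b)_13: α=3, u≡3; β=2, v≡12 (mod 13); (3|13)=+1, (12|13)=+1; sign (−1)^0·+1^2·+1^3 = +1.
(a,b)_5: α=-9, u≡3; β=-4, v≡3 (mod 5); (3|5)=-1, (3|5)=-1; sign (−1)^0·-1^-4·-1^-9 = -1.
(a,b)_7: α=3, u≡1; β=2, v≡6 (mod 7); (1|7)=+1, (6|7)=-1; sign (−1)^0·+1^2·-1^3 = -1.
(a,b)_29: α=4, u≡27; β=2, v≡24 (mod 29); (27|29)=-1, (24|29)=+1; sign (−1)^0·-1^2·+1^4 = +1.
(a,b)_∞: sgn(-7735)=−, sgn(-22)=−, so -1.
(a,b)_17: α=3, u≡8; β=2, v≡3 (mod 17); (8|17)=+1, (3|17)=-1; sign (−1)^0·+1^2·-1^3 = -1.
(a,b)_11: α=0, u≡9; β=-1, v≡5 (mod 11); (9|11)=+1, (5|11)=+1; sign (−1)^0·+1^-1·+1^0 = +1.
(a,b)_3: α=-6, u≡2; β=-4, v≡2 (mod 3); (2|3)=-1, (2|3)=-1; sign (−1)^0·-1^-4·-1^-6 = +1.
(a,b)_23: α=-4, u≡12; β=-2, v≡2 (mod 23); (12|23)=+1, (2|23)=+1; sign (−1)^0·+1^-2·+1^-4 = +1.
(a,b)_2: α=16, β=9; u≡1, v≡5 (mod 8); ε(u)ε(v)=0·0, αω(v)=16·1, βω(u)=9·0; sum ≡ 0  ⇒  +1.
Ram(-7735, -22) = {5, 7, 17, ∞}; no ℚ_5-point on the conic.

[5, 7, 17, inf]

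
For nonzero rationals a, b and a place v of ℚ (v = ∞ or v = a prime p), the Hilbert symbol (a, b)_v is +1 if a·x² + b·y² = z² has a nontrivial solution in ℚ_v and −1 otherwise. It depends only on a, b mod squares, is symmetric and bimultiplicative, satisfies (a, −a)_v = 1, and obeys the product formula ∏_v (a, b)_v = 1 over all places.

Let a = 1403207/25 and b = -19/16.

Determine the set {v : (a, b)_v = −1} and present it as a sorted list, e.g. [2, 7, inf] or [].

[]

Mod squares: a ≡ 23, b ≡ -19. Check v ∈ {∞, 2, 5, 13, 19, 23}.
v=13: a=13^2·(≡4), b=13^0·(≡11) mod 13; (4|13)=+1, (11|13)=-1; (−1)^{2·0·6}·(+1)^0·(-1)^2 = +1.
v=∞: 23 > 0 and -19 < 0  ⇒  (a,b)_∞ = +1.
v=19: a=19^2·(≡5), b=19^1·(≡13) mod 19; (5|19)=+1, (13|19)=-1; (−1)^{2·1·9}·(+1)^1·(-1)^2 = +1.
v=23: a=23^1·(≡18), b=23^0·(≡6) mod 23; (18|23)=+1, (6|23)=+1; (−1)^{1·0·11}·(+1)^0·(+1)^1 = +1.
v=2: v_2(a)=0, v_2(b)=-4; units ≡ 7, 5 (mod 8); ε·ε+αω+βω = 1·0+0·1+-4·0 ≡ 0  ⇒  (a,b)_2 = +1.
v=5: a=5^-2·(≡2), b=5^0·(≡1) mod 5; (2|5)=-1, (1|5)=+1; (−1)^{-2·0·2}·(-1)^0·(+1)^-2 = +1.
Every local symbol is +1, so the conic 23·x² + -19·y² = z² has ℚ_v-points for all v and hence a ℚ-point; (a, b / ℚ) ≅ M_2(ℚ).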